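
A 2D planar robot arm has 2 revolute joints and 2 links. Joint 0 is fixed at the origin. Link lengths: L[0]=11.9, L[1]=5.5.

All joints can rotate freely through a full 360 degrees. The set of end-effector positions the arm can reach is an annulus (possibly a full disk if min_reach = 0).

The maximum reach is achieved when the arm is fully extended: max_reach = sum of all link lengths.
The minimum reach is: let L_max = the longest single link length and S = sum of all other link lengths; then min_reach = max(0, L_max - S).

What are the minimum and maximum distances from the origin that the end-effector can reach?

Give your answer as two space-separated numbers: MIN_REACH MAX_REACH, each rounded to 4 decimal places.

Answer: 6.4000 17.4000

Derivation:
Link lengths: [11.9, 5.5]
max_reach = 11.9 + 5.5 = 17.4
L_max = max([11.9, 5.5]) = 11.9
S (sum of others) = 17.4 - 11.9 = 5.5
min_reach = max(0, 11.9 - 5.5) = max(0, 6.4) = 6.4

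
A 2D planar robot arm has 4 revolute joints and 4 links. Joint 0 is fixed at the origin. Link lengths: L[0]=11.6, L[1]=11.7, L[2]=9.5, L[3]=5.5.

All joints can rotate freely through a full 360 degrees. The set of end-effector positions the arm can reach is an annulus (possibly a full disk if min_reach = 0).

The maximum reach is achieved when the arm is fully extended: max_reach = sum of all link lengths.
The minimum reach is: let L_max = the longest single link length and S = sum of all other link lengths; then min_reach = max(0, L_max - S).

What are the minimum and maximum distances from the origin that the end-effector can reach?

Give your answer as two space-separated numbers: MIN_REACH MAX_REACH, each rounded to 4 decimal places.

Link lengths: [11.6, 11.7, 9.5, 5.5]
max_reach = 11.6 + 11.7 + 9.5 + 5.5 = 38.3
L_max = max([11.6, 11.7, 9.5, 5.5]) = 11.7
S (sum of others) = 38.3 - 11.7 = 26.6
min_reach = max(0, 11.7 - 26.6) = max(0, -14.9) = 0

Answer: 0.0000 38.3000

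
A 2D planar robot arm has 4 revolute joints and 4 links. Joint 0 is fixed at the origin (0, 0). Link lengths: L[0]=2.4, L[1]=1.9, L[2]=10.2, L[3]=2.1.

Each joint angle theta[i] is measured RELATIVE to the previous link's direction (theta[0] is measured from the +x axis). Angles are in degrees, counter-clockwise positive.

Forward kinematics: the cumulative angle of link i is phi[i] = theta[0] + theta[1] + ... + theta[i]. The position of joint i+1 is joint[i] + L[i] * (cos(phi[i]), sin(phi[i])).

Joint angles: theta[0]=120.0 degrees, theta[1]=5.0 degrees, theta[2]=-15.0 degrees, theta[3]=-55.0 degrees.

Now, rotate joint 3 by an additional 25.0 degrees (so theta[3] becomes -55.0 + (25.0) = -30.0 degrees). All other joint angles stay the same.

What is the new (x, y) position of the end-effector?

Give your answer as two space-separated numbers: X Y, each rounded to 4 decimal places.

Answer: -5.4137 15.2878

Derivation:
joint[0] = (0.0000, 0.0000)  (base)
link 0: phi[0] = 120 = 120 deg
  cos(120 deg) = -0.5000, sin(120 deg) = 0.8660
  joint[1] = (0.0000, 0.0000) + 2.4 * (-0.5000, 0.8660) = (0.0000 + -1.2000, 0.0000 + 2.0785) = (-1.2000, 2.0785)
link 1: phi[1] = 120 + 5 = 125 deg
  cos(125 deg) = -0.5736, sin(125 deg) = 0.8192
  joint[2] = (-1.2000, 2.0785) + 1.9 * (-0.5736, 0.8192) = (-1.2000 + -1.0898, 2.0785 + 1.5564) = (-2.2898, 3.6348)
link 2: phi[2] = 120 + 5 + -15 = 110 deg
  cos(110 deg) = -0.3420, sin(110 deg) = 0.9397
  joint[3] = (-2.2898, 3.6348) + 10.2 * (-0.3420, 0.9397) = (-2.2898 + -3.4886, 3.6348 + 9.5849) = (-5.7784, 13.2197)
link 3: phi[3] = 120 + 5 + -15 + -30 = 80 deg
  cos(80 deg) = 0.1736, sin(80 deg) = 0.9848
  joint[4] = (-5.7784, 13.2197) + 2.1 * (0.1736, 0.9848) = (-5.7784 + 0.3647, 13.2197 + 2.0681) = (-5.4137, 15.2878)
End effector: (-5.4137, 15.2878)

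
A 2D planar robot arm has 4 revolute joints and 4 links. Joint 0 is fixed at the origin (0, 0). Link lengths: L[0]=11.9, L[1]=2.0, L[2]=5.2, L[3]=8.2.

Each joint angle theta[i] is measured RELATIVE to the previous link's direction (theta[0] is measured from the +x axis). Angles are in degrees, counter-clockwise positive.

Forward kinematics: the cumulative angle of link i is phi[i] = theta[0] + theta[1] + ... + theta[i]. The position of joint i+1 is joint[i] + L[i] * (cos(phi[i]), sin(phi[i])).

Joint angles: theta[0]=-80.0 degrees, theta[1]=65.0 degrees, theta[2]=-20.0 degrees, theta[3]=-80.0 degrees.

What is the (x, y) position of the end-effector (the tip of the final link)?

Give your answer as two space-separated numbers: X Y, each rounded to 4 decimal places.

Answer: 4.7924 -22.6512

Derivation:
joint[0] = (0.0000, 0.0000)  (base)
link 0: phi[0] = -80 = -80 deg
  cos(-80 deg) = 0.1736, sin(-80 deg) = -0.9848
  joint[1] = (0.0000, 0.0000) + 11.9 * (0.1736, -0.9848) = (0.0000 + 2.0664, 0.0000 + -11.7192) = (2.0664, -11.7192)
link 1: phi[1] = -80 + 65 = -15 deg
  cos(-15 deg) = 0.9659, sin(-15 deg) = -0.2588
  joint[2] = (2.0664, -11.7192) + 2 * (0.9659, -0.2588) = (2.0664 + 1.9319, -11.7192 + -0.5176) = (3.9983, -12.2369)
link 2: phi[2] = -80 + 65 + -20 = -35 deg
  cos(-35 deg) = 0.8192, sin(-35 deg) = -0.5736
  joint[3] = (3.9983, -12.2369) + 5.2 * (0.8192, -0.5736) = (3.9983 + 4.2596, -12.2369 + -2.9826) = (8.2579, -15.2194)
link 3: phi[3] = -80 + 65 + -20 + -80 = -115 deg
  cos(-115 deg) = -0.4226, sin(-115 deg) = -0.9063
  joint[4] = (8.2579, -15.2194) + 8.2 * (-0.4226, -0.9063) = (8.2579 + -3.4655, -15.2194 + -7.4317) = (4.7924, -22.6512)
End effector: (4.7924, -22.6512)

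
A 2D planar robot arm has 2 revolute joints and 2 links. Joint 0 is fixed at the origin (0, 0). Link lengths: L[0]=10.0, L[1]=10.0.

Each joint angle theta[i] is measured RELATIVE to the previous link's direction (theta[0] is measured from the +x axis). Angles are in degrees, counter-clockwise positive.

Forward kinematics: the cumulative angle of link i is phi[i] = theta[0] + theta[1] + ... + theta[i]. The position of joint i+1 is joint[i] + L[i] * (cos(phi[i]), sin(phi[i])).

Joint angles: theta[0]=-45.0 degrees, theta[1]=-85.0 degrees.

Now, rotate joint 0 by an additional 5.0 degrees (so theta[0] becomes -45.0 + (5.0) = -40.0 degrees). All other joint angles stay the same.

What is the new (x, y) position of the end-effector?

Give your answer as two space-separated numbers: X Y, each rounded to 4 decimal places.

Answer: 1.9247 -14.6194

Derivation:
joint[0] = (0.0000, 0.0000)  (base)
link 0: phi[0] = -40 = -40 deg
  cos(-40 deg) = 0.7660, sin(-40 deg) = -0.6428
  joint[1] = (0.0000, 0.0000) + 10 * (0.7660, -0.6428) = (0.0000 + 7.6604, 0.0000 + -6.4279) = (7.6604, -6.4279)
link 1: phi[1] = -40 + -85 = -125 deg
  cos(-125 deg) = -0.5736, sin(-125 deg) = -0.8192
  joint[2] = (7.6604, -6.4279) + 10 * (-0.5736, -0.8192) = (7.6604 + -5.7358, -6.4279 + -8.1915) = (1.9247, -14.6194)
End effector: (1.9247, -14.6194)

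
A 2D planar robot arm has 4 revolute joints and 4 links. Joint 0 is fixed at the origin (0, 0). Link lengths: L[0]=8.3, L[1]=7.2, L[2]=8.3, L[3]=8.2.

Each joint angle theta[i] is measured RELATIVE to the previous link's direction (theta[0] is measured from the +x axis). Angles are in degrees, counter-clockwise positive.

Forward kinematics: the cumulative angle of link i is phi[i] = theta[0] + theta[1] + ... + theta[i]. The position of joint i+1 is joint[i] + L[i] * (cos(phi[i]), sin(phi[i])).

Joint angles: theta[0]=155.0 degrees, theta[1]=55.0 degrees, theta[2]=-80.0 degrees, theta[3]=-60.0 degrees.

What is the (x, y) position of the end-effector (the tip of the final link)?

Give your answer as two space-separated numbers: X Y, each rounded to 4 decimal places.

joint[0] = (0.0000, 0.0000)  (base)
link 0: phi[0] = 155 = 155 deg
  cos(155 deg) = -0.9063, sin(155 deg) = 0.4226
  joint[1] = (0.0000, 0.0000) + 8.3 * (-0.9063, 0.4226) = (0.0000 + -7.5224, 0.0000 + 3.5077) = (-7.5224, 3.5077)
link 1: phi[1] = 155 + 55 = 210 deg
  cos(210 deg) = -0.8660, sin(210 deg) = -0.5000
  joint[2] = (-7.5224, 3.5077) + 7.2 * (-0.8660, -0.5000) = (-7.5224 + -6.2354, 3.5077 + -3.6000) = (-13.7577, -0.0923)
link 2: phi[2] = 155 + 55 + -80 = 130 deg
  cos(130 deg) = -0.6428, sin(130 deg) = 0.7660
  joint[3] = (-13.7577, -0.0923) + 8.3 * (-0.6428, 0.7660) = (-13.7577 + -5.3351, -0.0923 + 6.3582) = (-19.0929, 6.2659)
link 3: phi[3] = 155 + 55 + -80 + -60 = 70 deg
  cos(70 deg) = 0.3420, sin(70 deg) = 0.9397
  joint[4] = (-19.0929, 6.2659) + 8.2 * (0.3420, 0.9397) = (-19.0929 + 2.8046, 6.2659 + 7.7055) = (-16.2883, 13.9714)
End effector: (-16.2883, 13.9714)

Answer: -16.2883 13.9714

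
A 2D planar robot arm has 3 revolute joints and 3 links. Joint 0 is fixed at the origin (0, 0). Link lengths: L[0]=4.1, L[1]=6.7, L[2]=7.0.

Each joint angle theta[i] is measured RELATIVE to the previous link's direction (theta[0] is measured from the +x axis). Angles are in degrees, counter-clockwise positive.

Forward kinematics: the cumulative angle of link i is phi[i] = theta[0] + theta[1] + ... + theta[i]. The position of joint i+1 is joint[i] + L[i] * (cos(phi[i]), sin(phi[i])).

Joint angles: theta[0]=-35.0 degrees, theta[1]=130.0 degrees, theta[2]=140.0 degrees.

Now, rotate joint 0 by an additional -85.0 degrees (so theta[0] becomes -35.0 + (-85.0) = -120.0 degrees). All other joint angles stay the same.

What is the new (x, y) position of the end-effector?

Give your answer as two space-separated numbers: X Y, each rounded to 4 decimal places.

Answer: -1.5140 1.1127

Derivation:
joint[0] = (0.0000, 0.0000)  (base)
link 0: phi[0] = -120 = -120 deg
  cos(-120 deg) = -0.5000, sin(-120 deg) = -0.8660
  joint[1] = (0.0000, 0.0000) + 4.1 * (-0.5000, -0.8660) = (0.0000 + -2.0500, 0.0000 + -3.5507) = (-2.0500, -3.5507)
link 1: phi[1] = -120 + 130 = 10 deg
  cos(10 deg) = 0.9848, sin(10 deg) = 0.1736
  joint[2] = (-2.0500, -3.5507) + 6.7 * (0.9848, 0.1736) = (-2.0500 + 6.5982, -3.5507 + 1.1634) = (4.5482, -2.3873)
link 2: phi[2] = -120 + 130 + 140 = 150 deg
  cos(150 deg) = -0.8660, sin(150 deg) = 0.5000
  joint[3] = (4.5482, -2.3873) + 7 * (-0.8660, 0.5000) = (4.5482 + -6.0622, -2.3873 + 3.5000) = (-1.5140, 1.1127)
End effector: (-1.5140, 1.1127)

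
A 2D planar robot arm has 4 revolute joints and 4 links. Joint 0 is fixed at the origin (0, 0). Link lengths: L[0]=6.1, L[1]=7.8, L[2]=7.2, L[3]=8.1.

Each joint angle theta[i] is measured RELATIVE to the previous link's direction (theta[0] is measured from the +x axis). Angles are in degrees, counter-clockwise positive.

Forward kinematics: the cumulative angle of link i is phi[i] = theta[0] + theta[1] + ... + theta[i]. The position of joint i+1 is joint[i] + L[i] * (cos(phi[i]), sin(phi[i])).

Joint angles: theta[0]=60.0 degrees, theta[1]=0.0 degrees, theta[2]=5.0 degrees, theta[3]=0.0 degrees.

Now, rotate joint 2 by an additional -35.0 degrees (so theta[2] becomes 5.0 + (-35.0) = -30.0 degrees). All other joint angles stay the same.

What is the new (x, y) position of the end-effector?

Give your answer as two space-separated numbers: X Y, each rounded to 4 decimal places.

joint[0] = (0.0000, 0.0000)  (base)
link 0: phi[0] = 60 = 60 deg
  cos(60 deg) = 0.5000, sin(60 deg) = 0.8660
  joint[1] = (0.0000, 0.0000) + 6.1 * (0.5000, 0.8660) = (0.0000 + 3.0500, 0.0000 + 5.2828) = (3.0500, 5.2828)
link 1: phi[1] = 60 + 0 = 60 deg
  cos(60 deg) = 0.5000, sin(60 deg) = 0.8660
  joint[2] = (3.0500, 5.2828) + 7.8 * (0.5000, 0.8660) = (3.0500 + 3.9000, 5.2828 + 6.7550) = (6.9500, 12.0378)
link 2: phi[2] = 60 + 0 + -30 = 30 deg
  cos(30 deg) = 0.8660, sin(30 deg) = 0.5000
  joint[3] = (6.9500, 12.0378) + 7.2 * (0.8660, 0.5000) = (6.9500 + 6.2354, 12.0378 + 3.6000) = (13.1854, 15.6378)
link 3: phi[3] = 60 + 0 + -30 + 0 = 30 deg
  cos(30 deg) = 0.8660, sin(30 deg) = 0.5000
  joint[4] = (13.1854, 15.6378) + 8.1 * (0.8660, 0.5000) = (13.1854 + 7.0148, 15.6378 + 4.0500) = (20.2002, 19.6878)
End effector: (20.2002, 19.6878)

Answer: 20.2002 19.6878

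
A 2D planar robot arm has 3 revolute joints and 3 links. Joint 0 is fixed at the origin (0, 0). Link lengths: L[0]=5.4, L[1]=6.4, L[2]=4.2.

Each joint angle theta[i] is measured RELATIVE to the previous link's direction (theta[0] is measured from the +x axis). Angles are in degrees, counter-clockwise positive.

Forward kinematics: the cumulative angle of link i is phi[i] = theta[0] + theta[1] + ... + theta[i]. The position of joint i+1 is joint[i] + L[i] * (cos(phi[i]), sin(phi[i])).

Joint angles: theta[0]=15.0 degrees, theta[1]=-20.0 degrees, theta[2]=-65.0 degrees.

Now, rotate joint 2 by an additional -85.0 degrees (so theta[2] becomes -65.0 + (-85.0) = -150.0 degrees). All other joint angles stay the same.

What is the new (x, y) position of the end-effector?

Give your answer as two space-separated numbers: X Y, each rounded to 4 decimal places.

joint[0] = (0.0000, 0.0000)  (base)
link 0: phi[0] = 15 = 15 deg
  cos(15 deg) = 0.9659, sin(15 deg) = 0.2588
  joint[1] = (0.0000, 0.0000) + 5.4 * (0.9659, 0.2588) = (0.0000 + 5.2160, 0.0000 + 1.3976) = (5.2160, 1.3976)
link 1: phi[1] = 15 + -20 = -5 deg
  cos(-5 deg) = 0.9962, sin(-5 deg) = -0.0872
  joint[2] = (5.2160, 1.3976) + 6.4 * (0.9962, -0.0872) = (5.2160 + 6.3756, 1.3976 + -0.5578) = (11.5916, 0.8398)
link 2: phi[2] = 15 + -20 + -150 = -155 deg
  cos(-155 deg) = -0.9063, sin(-155 deg) = -0.4226
  joint[3] = (11.5916, 0.8398) + 4.2 * (-0.9063, -0.4226) = (11.5916 + -3.8065, 0.8398 + -1.7750) = (7.7852, -0.9352)
End effector: (7.7852, -0.9352)

Answer: 7.7852 -0.9352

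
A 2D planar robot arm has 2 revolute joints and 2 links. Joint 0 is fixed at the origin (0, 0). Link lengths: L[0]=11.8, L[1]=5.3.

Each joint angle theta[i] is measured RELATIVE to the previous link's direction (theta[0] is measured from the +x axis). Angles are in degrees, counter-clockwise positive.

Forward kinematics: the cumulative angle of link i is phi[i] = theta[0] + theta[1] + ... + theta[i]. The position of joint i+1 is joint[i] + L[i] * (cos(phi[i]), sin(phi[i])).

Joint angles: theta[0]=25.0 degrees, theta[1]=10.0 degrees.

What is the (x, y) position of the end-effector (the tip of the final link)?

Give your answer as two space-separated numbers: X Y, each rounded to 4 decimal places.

Answer: 15.0359 8.0269

Derivation:
joint[0] = (0.0000, 0.0000)  (base)
link 0: phi[0] = 25 = 25 deg
  cos(25 deg) = 0.9063, sin(25 deg) = 0.4226
  joint[1] = (0.0000, 0.0000) + 11.8 * (0.9063, 0.4226) = (0.0000 + 10.6944, 0.0000 + 4.9869) = (10.6944, 4.9869)
link 1: phi[1] = 25 + 10 = 35 deg
  cos(35 deg) = 0.8192, sin(35 deg) = 0.5736
  joint[2] = (10.6944, 4.9869) + 5.3 * (0.8192, 0.5736) = (10.6944 + 4.3415, 4.9869 + 3.0400) = (15.0359, 8.0269)
End effector: (15.0359, 8.0269)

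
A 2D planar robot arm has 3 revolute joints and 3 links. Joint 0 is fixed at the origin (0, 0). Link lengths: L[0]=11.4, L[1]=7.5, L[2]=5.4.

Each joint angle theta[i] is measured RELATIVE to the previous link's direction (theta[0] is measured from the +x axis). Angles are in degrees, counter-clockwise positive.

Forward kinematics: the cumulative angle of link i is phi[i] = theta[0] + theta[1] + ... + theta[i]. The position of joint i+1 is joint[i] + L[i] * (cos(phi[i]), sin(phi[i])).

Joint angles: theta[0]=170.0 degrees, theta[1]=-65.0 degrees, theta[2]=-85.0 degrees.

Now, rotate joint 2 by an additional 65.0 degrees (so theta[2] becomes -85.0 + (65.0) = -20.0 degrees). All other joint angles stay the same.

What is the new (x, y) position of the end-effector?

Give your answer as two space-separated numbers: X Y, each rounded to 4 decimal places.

joint[0] = (0.0000, 0.0000)  (base)
link 0: phi[0] = 170 = 170 deg
  cos(170 deg) = -0.9848, sin(170 deg) = 0.1736
  joint[1] = (0.0000, 0.0000) + 11.4 * (-0.9848, 0.1736) = (0.0000 + -11.2268, 0.0000 + 1.9796) = (-11.2268, 1.9796)
link 1: phi[1] = 170 + -65 = 105 deg
  cos(105 deg) = -0.2588, sin(105 deg) = 0.9659
  joint[2] = (-11.2268, 1.9796) + 7.5 * (-0.2588, 0.9659) = (-11.2268 + -1.9411, 1.9796 + 7.2444) = (-13.1680, 9.2240)
link 2: phi[2] = 170 + -65 + -20 = 85 deg
  cos(85 deg) = 0.0872, sin(85 deg) = 0.9962
  joint[3] = (-13.1680, 9.2240) + 5.4 * (0.0872, 0.9962) = (-13.1680 + 0.4706, 9.2240 + 5.3795) = (-12.6973, 14.6035)
End effector: (-12.6973, 14.6035)

Answer: -12.6973 14.6035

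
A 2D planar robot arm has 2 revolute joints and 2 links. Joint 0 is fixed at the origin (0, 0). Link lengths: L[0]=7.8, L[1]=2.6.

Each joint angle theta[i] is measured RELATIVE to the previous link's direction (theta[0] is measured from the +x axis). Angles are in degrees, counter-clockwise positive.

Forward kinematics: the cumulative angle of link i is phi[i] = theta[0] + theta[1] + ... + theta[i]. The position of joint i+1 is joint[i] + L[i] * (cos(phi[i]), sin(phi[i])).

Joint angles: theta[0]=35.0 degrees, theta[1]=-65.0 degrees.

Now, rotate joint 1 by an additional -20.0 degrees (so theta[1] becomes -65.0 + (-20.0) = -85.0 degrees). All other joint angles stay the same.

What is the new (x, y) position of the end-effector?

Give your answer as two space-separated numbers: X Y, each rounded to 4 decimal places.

joint[0] = (0.0000, 0.0000)  (base)
link 0: phi[0] = 35 = 35 deg
  cos(35 deg) = 0.8192, sin(35 deg) = 0.5736
  joint[1] = (0.0000, 0.0000) + 7.8 * (0.8192, 0.5736) = (0.0000 + 6.3894, 0.0000 + 4.4739) = (6.3894, 4.4739)
link 1: phi[1] = 35 + -85 = -50 deg
  cos(-50 deg) = 0.6428, sin(-50 deg) = -0.7660
  joint[2] = (6.3894, 4.4739) + 2.6 * (0.6428, -0.7660) = (6.3894 + 1.6712, 4.4739 + -1.9917) = (8.0606, 2.4822)
End effector: (8.0606, 2.4822)

Answer: 8.0606 2.4822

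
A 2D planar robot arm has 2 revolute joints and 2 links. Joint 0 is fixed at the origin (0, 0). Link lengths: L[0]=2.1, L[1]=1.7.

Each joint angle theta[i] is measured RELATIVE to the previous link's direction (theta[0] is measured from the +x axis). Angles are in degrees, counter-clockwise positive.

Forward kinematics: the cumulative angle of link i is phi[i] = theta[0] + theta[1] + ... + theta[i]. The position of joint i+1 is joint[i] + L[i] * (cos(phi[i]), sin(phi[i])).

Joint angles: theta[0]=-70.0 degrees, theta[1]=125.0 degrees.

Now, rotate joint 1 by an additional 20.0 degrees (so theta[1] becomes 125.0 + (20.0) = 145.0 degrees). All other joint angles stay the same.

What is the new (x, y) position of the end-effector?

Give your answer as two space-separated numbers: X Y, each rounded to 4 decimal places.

Answer: 1.1582 -0.3313

Derivation:
joint[0] = (0.0000, 0.0000)  (base)
link 0: phi[0] = -70 = -70 deg
  cos(-70 deg) = 0.3420, sin(-70 deg) = -0.9397
  joint[1] = (0.0000, 0.0000) + 2.1 * (0.3420, -0.9397) = (0.0000 + 0.7182, 0.0000 + -1.9734) = (0.7182, -1.9734)
link 1: phi[1] = -70 + 145 = 75 deg
  cos(75 deg) = 0.2588, sin(75 deg) = 0.9659
  joint[2] = (0.7182, -1.9734) + 1.7 * (0.2588, 0.9659) = (0.7182 + 0.4400, -1.9734 + 1.6421) = (1.1582, -0.3313)
End effector: (1.1582, -0.3313)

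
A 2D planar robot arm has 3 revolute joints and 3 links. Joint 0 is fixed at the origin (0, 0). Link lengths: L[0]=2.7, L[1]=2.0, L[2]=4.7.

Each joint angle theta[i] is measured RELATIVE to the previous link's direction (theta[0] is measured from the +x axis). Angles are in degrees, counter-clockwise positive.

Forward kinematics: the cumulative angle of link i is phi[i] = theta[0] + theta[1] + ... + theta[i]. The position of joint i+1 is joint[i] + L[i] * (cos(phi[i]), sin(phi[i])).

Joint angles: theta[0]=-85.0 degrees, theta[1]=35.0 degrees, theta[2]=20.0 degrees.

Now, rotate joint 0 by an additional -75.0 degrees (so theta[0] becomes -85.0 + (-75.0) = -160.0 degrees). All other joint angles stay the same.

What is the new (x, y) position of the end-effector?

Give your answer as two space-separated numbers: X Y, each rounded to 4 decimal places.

Answer: -4.9008 -7.1016

Derivation:
joint[0] = (0.0000, 0.0000)  (base)
link 0: phi[0] = -160 = -160 deg
  cos(-160 deg) = -0.9397, sin(-160 deg) = -0.3420
  joint[1] = (0.0000, 0.0000) + 2.7 * (-0.9397, -0.3420) = (0.0000 + -2.5372, 0.0000 + -0.9235) = (-2.5372, -0.9235)
link 1: phi[1] = -160 + 35 = -125 deg
  cos(-125 deg) = -0.5736, sin(-125 deg) = -0.8192
  joint[2] = (-2.5372, -0.9235) + 2 * (-0.5736, -0.8192) = (-2.5372 + -1.1472, -0.9235 + -1.6383) = (-3.6843, -2.5618)
link 2: phi[2] = -160 + 35 + 20 = -105 deg
  cos(-105 deg) = -0.2588, sin(-105 deg) = -0.9659
  joint[3] = (-3.6843, -2.5618) + 4.7 * (-0.2588, -0.9659) = (-3.6843 + -1.2164, -2.5618 + -4.5399) = (-4.9008, -7.1016)
End effector: (-4.9008, -7.1016)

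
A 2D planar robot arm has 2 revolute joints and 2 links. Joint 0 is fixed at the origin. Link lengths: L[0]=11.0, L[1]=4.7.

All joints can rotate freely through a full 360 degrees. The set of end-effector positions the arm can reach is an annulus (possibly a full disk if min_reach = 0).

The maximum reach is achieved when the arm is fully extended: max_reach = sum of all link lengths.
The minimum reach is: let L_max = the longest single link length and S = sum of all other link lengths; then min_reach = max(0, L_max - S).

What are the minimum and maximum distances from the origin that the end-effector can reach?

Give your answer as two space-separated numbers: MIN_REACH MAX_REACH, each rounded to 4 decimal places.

Answer: 6.3000 15.7000

Derivation:
Link lengths: [11.0, 4.7]
max_reach = 11 + 4.7 = 15.7
L_max = max([11.0, 4.7]) = 11
S (sum of others) = 15.7 - 11 = 4.7
min_reach = max(0, 11 - 4.7) = max(0, 6.3) = 6.3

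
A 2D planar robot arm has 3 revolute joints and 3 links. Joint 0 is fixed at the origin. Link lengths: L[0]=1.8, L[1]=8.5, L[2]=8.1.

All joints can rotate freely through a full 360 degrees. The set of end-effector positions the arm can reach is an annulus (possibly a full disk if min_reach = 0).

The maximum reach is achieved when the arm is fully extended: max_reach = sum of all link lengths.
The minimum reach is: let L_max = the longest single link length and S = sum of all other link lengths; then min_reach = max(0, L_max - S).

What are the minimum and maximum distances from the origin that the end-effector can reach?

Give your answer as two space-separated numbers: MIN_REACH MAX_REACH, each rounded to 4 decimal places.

Answer: 0.0000 18.4000

Derivation:
Link lengths: [1.8, 8.5, 8.1]
max_reach = 1.8 + 8.5 + 8.1 = 18.4
L_max = max([1.8, 8.5, 8.1]) = 8.5
S (sum of others) = 18.4 - 8.5 = 9.9
min_reach = max(0, 8.5 - 9.9) = max(0, -1.4) = 0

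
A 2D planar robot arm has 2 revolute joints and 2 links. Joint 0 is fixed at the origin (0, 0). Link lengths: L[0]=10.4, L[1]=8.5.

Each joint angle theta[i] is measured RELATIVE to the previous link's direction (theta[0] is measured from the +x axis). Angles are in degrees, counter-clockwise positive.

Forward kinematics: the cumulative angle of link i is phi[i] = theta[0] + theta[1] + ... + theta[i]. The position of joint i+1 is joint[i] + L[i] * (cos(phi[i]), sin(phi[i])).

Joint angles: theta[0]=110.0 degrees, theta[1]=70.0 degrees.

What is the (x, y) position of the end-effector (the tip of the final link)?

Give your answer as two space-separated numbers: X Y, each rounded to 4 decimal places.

joint[0] = (0.0000, 0.0000)  (base)
link 0: phi[0] = 110 = 110 deg
  cos(110 deg) = -0.3420, sin(110 deg) = 0.9397
  joint[1] = (0.0000, 0.0000) + 10.4 * (-0.3420, 0.9397) = (0.0000 + -3.5570, 0.0000 + 9.7728) = (-3.5570, 9.7728)
link 1: phi[1] = 110 + 70 = 180 deg
  cos(180 deg) = -1.0000, sin(180 deg) = 0.0000
  joint[2] = (-3.5570, 9.7728) + 8.5 * (-1.0000, 0.0000) = (-3.5570 + -8.5000, 9.7728 + 0.0000) = (-12.0570, 9.7728)
End effector: (-12.0570, 9.7728)

Answer: -12.0570 9.7728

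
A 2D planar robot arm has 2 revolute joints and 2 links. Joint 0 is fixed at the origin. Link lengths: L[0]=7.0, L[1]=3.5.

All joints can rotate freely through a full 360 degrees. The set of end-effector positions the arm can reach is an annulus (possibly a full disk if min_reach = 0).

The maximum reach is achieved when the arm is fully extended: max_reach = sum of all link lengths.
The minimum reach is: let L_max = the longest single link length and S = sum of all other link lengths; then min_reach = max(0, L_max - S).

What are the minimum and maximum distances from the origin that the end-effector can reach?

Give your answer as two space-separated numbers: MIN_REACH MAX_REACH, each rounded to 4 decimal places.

Answer: 3.5000 10.5000

Derivation:
Link lengths: [7.0, 3.5]
max_reach = 7 + 3.5 = 10.5
L_max = max([7.0, 3.5]) = 7
S (sum of others) = 10.5 - 7 = 3.5
min_reach = max(0, 7 - 3.5) = max(0, 3.5) = 3.5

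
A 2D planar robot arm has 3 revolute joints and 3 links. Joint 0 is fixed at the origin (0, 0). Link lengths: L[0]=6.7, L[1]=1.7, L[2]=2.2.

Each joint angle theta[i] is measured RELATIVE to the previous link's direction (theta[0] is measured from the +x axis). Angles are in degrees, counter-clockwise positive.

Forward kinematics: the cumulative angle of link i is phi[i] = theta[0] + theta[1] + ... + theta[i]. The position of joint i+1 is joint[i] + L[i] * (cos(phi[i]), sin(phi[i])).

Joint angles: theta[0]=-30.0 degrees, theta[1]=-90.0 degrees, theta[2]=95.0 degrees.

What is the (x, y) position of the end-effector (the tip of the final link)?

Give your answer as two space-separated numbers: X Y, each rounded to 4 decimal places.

Answer: 6.9462 -5.7520

Derivation:
joint[0] = (0.0000, 0.0000)  (base)
link 0: phi[0] = -30 = -30 deg
  cos(-30 deg) = 0.8660, sin(-30 deg) = -0.5000
  joint[1] = (0.0000, 0.0000) + 6.7 * (0.8660, -0.5000) = (0.0000 + 5.8024, 0.0000 + -3.3500) = (5.8024, -3.3500)
link 1: phi[1] = -30 + -90 = -120 deg
  cos(-120 deg) = -0.5000, sin(-120 deg) = -0.8660
  joint[2] = (5.8024, -3.3500) + 1.7 * (-0.5000, -0.8660) = (5.8024 + -0.8500, -3.3500 + -1.4722) = (4.9524, -4.8222)
link 2: phi[2] = -30 + -90 + 95 = -25 deg
  cos(-25 deg) = 0.9063, sin(-25 deg) = -0.4226
  joint[3] = (4.9524, -4.8222) + 2.2 * (0.9063, -0.4226) = (4.9524 + 1.9939, -4.8222 + -0.9298) = (6.9462, -5.7520)
End effector: (6.9462, -5.7520)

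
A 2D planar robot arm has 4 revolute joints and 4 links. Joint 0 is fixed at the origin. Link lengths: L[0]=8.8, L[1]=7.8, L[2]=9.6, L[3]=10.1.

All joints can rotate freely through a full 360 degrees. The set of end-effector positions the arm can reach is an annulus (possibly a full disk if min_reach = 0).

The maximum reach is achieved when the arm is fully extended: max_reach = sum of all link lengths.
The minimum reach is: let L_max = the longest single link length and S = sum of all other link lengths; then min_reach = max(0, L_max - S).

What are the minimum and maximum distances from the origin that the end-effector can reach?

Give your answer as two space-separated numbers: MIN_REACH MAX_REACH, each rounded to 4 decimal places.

Answer: 0.0000 36.3000

Derivation:
Link lengths: [8.8, 7.8, 9.6, 10.1]
max_reach = 8.8 + 7.8 + 9.6 + 10.1 = 36.3
L_max = max([8.8, 7.8, 9.6, 10.1]) = 10.1
S (sum of others) = 36.3 - 10.1 = 26.2
min_reach = max(0, 10.1 - 26.2) = max(0, -16.1) = 0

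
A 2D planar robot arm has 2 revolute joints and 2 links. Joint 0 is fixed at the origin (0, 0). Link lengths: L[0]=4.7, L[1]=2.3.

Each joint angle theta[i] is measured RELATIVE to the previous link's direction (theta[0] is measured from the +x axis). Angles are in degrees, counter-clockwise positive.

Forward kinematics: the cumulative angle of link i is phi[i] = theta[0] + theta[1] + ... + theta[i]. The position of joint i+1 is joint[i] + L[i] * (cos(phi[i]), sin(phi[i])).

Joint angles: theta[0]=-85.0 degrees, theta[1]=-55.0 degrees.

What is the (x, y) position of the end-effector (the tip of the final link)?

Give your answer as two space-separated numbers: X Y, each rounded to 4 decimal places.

joint[0] = (0.0000, 0.0000)  (base)
link 0: phi[0] = -85 = -85 deg
  cos(-85 deg) = 0.0872, sin(-85 deg) = -0.9962
  joint[1] = (0.0000, 0.0000) + 4.7 * (0.0872, -0.9962) = (0.0000 + 0.4096, 0.0000 + -4.6821) = (0.4096, -4.6821)
link 1: phi[1] = -85 + -55 = -140 deg
  cos(-140 deg) = -0.7660, sin(-140 deg) = -0.6428
  joint[2] = (0.4096, -4.6821) + 2.3 * (-0.7660, -0.6428) = (0.4096 + -1.7619, -4.6821 + -1.4784) = (-1.3523, -6.1605)
End effector: (-1.3523, -6.1605)

Answer: -1.3523 -6.1605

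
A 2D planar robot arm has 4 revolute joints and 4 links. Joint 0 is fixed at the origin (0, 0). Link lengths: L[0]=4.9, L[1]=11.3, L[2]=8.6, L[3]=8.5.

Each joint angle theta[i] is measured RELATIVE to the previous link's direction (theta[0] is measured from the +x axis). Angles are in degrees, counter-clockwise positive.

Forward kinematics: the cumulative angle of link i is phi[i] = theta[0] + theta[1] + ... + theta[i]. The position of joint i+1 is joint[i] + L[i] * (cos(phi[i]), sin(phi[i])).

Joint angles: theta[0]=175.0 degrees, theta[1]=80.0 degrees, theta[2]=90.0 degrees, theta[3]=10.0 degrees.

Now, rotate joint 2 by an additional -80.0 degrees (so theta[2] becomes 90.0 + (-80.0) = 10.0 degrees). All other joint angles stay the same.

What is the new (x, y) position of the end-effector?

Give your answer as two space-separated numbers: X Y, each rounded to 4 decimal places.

joint[0] = (0.0000, 0.0000)  (base)
link 0: phi[0] = 175 = 175 deg
  cos(175 deg) = -0.9962, sin(175 deg) = 0.0872
  joint[1] = (0.0000, 0.0000) + 4.9 * (-0.9962, 0.0872) = (0.0000 + -4.8814, 0.0000 + 0.4271) = (-4.8814, 0.4271)
link 1: phi[1] = 175 + 80 = 255 deg
  cos(255 deg) = -0.2588, sin(255 deg) = -0.9659
  joint[2] = (-4.8814, 0.4271) + 11.3 * (-0.2588, -0.9659) = (-4.8814 + -2.9247, 0.4271 + -10.9150) = (-7.8060, -10.4879)
link 2: phi[2] = 175 + 80 + 10 = 265 deg
  cos(265 deg) = -0.0872, sin(265 deg) = -0.9962
  joint[3] = (-7.8060, -10.4879) + 8.6 * (-0.0872, -0.9962) = (-7.8060 + -0.7495, -10.4879 + -8.5673) = (-8.5555, -19.0552)
link 3: phi[3] = 175 + 80 + 10 + 10 = 275 deg
  cos(275 deg) = 0.0872, sin(275 deg) = -0.9962
  joint[4] = (-8.5555, -19.0552) + 8.5 * (0.0872, -0.9962) = (-8.5555 + 0.7408, -19.0552 + -8.4677) = (-7.8147, -27.5228)
End effector: (-7.8147, -27.5228)

Answer: -7.8147 -27.5228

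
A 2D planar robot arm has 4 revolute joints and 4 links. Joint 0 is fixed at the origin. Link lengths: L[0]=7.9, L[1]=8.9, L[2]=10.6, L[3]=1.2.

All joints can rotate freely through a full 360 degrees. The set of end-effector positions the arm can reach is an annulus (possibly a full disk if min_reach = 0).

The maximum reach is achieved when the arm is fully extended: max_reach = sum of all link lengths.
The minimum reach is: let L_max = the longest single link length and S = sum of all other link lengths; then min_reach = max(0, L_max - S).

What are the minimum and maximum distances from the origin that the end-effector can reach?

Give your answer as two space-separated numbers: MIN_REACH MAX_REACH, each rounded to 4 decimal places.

Link lengths: [7.9, 8.9, 10.6, 1.2]
max_reach = 7.9 + 8.9 + 10.6 + 1.2 = 28.6
L_max = max([7.9, 8.9, 10.6, 1.2]) = 10.6
S (sum of others) = 28.6 - 10.6 = 18
min_reach = max(0, 10.6 - 18) = max(0, -7.4) = 0

Answer: 0.0000 28.6000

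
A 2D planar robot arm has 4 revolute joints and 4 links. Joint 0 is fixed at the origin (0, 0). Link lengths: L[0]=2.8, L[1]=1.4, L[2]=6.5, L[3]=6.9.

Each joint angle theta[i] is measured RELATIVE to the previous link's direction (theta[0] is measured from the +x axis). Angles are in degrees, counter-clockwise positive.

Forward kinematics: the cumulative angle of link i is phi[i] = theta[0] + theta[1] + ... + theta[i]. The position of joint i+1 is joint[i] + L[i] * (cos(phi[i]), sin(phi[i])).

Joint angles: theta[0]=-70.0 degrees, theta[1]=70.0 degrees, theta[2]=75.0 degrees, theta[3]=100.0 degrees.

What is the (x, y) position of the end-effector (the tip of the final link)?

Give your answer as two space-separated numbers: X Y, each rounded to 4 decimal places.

Answer: -2.8338 4.2488

Derivation:
joint[0] = (0.0000, 0.0000)  (base)
link 0: phi[0] = -70 = -70 deg
  cos(-70 deg) = 0.3420, sin(-70 deg) = -0.9397
  joint[1] = (0.0000, 0.0000) + 2.8 * (0.3420, -0.9397) = (0.0000 + 0.9577, 0.0000 + -2.6311) = (0.9577, -2.6311)
link 1: phi[1] = -70 + 70 = 0 deg
  cos(0 deg) = 1.0000, sin(0 deg) = 0.0000
  joint[2] = (0.9577, -2.6311) + 1.4 * (1.0000, 0.0000) = (0.9577 + 1.4000, -2.6311 + 0.0000) = (2.3577, -2.6311)
link 2: phi[2] = -70 + 70 + 75 = 75 deg
  cos(75 deg) = 0.2588, sin(75 deg) = 0.9659
  joint[3] = (2.3577, -2.6311) + 6.5 * (0.2588, 0.9659) = (2.3577 + 1.6823, -2.6311 + 6.2785) = (4.0400, 3.6474)
link 3: phi[3] = -70 + 70 + 75 + 100 = 175 deg
  cos(175 deg) = -0.9962, sin(175 deg) = 0.0872
  joint[4] = (4.0400, 3.6474) + 6.9 * (-0.9962, 0.0872) = (4.0400 + -6.8737, 3.6474 + 0.6014) = (-2.8338, 4.2488)
End effector: (-2.8338, 4.2488)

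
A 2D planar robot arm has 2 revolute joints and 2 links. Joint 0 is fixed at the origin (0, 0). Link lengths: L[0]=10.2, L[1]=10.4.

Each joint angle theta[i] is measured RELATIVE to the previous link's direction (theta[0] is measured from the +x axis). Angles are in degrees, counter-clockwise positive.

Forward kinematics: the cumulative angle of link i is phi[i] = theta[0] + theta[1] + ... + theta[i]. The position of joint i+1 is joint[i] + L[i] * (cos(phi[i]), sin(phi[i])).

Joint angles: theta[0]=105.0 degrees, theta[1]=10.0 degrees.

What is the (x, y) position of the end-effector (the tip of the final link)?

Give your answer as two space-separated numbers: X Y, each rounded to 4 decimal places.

joint[0] = (0.0000, 0.0000)  (base)
link 0: phi[0] = 105 = 105 deg
  cos(105 deg) = -0.2588, sin(105 deg) = 0.9659
  joint[1] = (0.0000, 0.0000) + 10.2 * (-0.2588, 0.9659) = (0.0000 + -2.6400, 0.0000 + 9.8524) = (-2.6400, 9.8524)
link 1: phi[1] = 105 + 10 = 115 deg
  cos(115 deg) = -0.4226, sin(115 deg) = 0.9063
  joint[2] = (-2.6400, 9.8524) + 10.4 * (-0.4226, 0.9063) = (-2.6400 + -4.3952, 9.8524 + 9.4256) = (-7.0352, 19.2780)
End effector: (-7.0352, 19.2780)

Answer: -7.0352 19.2780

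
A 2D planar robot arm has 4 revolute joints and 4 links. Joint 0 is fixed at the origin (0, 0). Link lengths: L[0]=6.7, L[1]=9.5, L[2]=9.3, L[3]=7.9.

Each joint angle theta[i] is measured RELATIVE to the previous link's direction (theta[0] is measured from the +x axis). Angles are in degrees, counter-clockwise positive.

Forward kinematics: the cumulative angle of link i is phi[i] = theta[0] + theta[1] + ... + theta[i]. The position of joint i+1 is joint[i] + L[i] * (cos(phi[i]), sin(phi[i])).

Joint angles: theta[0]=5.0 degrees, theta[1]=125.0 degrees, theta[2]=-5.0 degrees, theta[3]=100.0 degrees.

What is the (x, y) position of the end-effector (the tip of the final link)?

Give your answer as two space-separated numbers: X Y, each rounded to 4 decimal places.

joint[0] = (0.0000, 0.0000)  (base)
link 0: phi[0] = 5 = 5 deg
  cos(5 deg) = 0.9962, sin(5 deg) = 0.0872
  joint[1] = (0.0000, 0.0000) + 6.7 * (0.9962, 0.0872) = (0.0000 + 6.6745, 0.0000 + 0.5839) = (6.6745, 0.5839)
link 1: phi[1] = 5 + 125 = 130 deg
  cos(130 deg) = -0.6428, sin(130 deg) = 0.7660
  joint[2] = (6.6745, 0.5839) + 9.5 * (-0.6428, 0.7660) = (6.6745 + -6.1065, 0.5839 + 7.2774) = (0.5680, 7.8614)
link 2: phi[2] = 5 + 125 + -5 = 125 deg
  cos(125 deg) = -0.5736, sin(125 deg) = 0.8192
  joint[3] = (0.5680, 7.8614) + 9.3 * (-0.5736, 0.8192) = (0.5680 + -5.3343, 7.8614 + 7.6181) = (-4.7662, 15.4795)
link 3: phi[3] = 5 + 125 + -5 + 100 = 225 deg
  cos(225 deg) = -0.7071, sin(225 deg) = -0.7071
  joint[4] = (-4.7662, 15.4795) + 7.9 * (-0.7071, -0.7071) = (-4.7662 + -5.5861, 15.4795 + -5.5861) = (-10.3524, 9.8933)
End effector: (-10.3524, 9.8933)

Answer: -10.3524 9.8933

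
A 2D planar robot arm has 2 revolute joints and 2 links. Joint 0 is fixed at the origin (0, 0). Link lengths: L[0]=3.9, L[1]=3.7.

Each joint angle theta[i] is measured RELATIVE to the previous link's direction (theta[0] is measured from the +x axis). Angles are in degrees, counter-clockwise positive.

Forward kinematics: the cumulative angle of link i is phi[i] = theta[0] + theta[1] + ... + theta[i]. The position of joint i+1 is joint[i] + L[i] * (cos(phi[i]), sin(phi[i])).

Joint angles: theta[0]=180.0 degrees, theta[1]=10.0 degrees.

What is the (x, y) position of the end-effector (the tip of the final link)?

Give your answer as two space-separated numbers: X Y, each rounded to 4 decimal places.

Answer: -7.5438 -0.6425

Derivation:
joint[0] = (0.0000, 0.0000)  (base)
link 0: phi[0] = 180 = 180 deg
  cos(180 deg) = -1.0000, sin(180 deg) = 0.0000
  joint[1] = (0.0000, 0.0000) + 3.9 * (-1.0000, 0.0000) = (0.0000 + -3.9000, 0.0000 + 0.0000) = (-3.9000, 0.0000)
link 1: phi[1] = 180 + 10 = 190 deg
  cos(190 deg) = -0.9848, sin(190 deg) = -0.1736
  joint[2] = (-3.9000, 0.0000) + 3.7 * (-0.9848, -0.1736) = (-3.9000 + -3.6438, 0.0000 + -0.6425) = (-7.5438, -0.6425)
End effector: (-7.5438, -0.6425)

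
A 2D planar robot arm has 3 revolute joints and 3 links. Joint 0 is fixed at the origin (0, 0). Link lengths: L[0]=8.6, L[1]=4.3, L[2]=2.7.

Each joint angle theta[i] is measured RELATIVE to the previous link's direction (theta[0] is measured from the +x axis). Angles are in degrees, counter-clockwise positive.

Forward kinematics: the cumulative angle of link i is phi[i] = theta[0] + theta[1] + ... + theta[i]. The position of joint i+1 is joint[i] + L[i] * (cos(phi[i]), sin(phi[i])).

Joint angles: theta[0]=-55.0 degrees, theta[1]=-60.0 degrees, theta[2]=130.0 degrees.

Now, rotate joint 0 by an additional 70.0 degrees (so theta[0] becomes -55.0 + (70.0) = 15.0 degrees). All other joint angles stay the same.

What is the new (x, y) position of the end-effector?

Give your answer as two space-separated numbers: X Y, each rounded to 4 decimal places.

Answer: 11.5828 1.8750

Derivation:
joint[0] = (0.0000, 0.0000)  (base)
link 0: phi[0] = 15 = 15 deg
  cos(15 deg) = 0.9659, sin(15 deg) = 0.2588
  joint[1] = (0.0000, 0.0000) + 8.6 * (0.9659, 0.2588) = (0.0000 + 8.3070, 0.0000 + 2.2258) = (8.3070, 2.2258)
link 1: phi[1] = 15 + -60 = -45 deg
  cos(-45 deg) = 0.7071, sin(-45 deg) = -0.7071
  joint[2] = (8.3070, 2.2258) + 4.3 * (0.7071, -0.7071) = (8.3070 + 3.0406, 2.2258 + -3.0406) = (11.3475, -0.8147)
link 2: phi[2] = 15 + -60 + 130 = 85 deg
  cos(85 deg) = 0.0872, sin(85 deg) = 0.9962
  joint[3] = (11.3475, -0.8147) + 2.7 * (0.0872, 0.9962) = (11.3475 + 0.2353, -0.8147 + 2.6897) = (11.5828, 1.8750)
End effector: (11.5828, 1.8750)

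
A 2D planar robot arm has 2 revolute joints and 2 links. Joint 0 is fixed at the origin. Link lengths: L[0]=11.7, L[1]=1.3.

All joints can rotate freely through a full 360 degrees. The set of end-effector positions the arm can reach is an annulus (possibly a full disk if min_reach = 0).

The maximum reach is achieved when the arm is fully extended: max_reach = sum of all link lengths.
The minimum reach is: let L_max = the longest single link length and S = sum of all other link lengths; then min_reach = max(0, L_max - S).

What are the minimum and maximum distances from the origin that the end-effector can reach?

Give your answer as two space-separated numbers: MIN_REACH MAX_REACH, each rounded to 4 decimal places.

Link lengths: [11.7, 1.3]
max_reach = 11.7 + 1.3 = 13
L_max = max([11.7, 1.3]) = 11.7
S (sum of others) = 13 - 11.7 = 1.3
min_reach = max(0, 11.7 - 1.3) = max(0, 10.4) = 10.4

Answer: 10.4000 13.0000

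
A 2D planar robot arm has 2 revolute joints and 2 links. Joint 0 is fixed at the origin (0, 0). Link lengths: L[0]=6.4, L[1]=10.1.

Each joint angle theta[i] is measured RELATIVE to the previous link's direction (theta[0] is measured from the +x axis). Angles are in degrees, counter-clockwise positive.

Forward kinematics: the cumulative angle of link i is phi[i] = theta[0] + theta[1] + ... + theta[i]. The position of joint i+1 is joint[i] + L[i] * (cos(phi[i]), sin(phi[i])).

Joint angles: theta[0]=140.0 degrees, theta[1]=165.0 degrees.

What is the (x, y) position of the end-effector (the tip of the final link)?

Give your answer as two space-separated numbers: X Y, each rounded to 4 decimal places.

Answer: 0.8904 -4.1596

Derivation:
joint[0] = (0.0000, 0.0000)  (base)
link 0: phi[0] = 140 = 140 deg
  cos(140 deg) = -0.7660, sin(140 deg) = 0.6428
  joint[1] = (0.0000, 0.0000) + 6.4 * (-0.7660, 0.6428) = (0.0000 + -4.9027, 0.0000 + 4.1138) = (-4.9027, 4.1138)
link 1: phi[1] = 140 + 165 = 305 deg
  cos(305 deg) = 0.5736, sin(305 deg) = -0.8192
  joint[2] = (-4.9027, 4.1138) + 10.1 * (0.5736, -0.8192) = (-4.9027 + 5.7931, 4.1138 + -8.2734) = (0.8904, -4.1596)
End effector: (0.8904, -4.1596)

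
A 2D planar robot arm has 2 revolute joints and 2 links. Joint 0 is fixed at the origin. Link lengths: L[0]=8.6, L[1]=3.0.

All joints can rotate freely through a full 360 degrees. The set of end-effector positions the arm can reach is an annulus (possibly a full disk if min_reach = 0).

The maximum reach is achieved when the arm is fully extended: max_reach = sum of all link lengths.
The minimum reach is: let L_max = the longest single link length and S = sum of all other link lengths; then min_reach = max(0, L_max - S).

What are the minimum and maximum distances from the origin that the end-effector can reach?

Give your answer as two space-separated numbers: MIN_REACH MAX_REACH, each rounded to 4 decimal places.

Link lengths: [8.6, 3.0]
max_reach = 8.6 + 3 = 11.6
L_max = max([8.6, 3.0]) = 8.6
S (sum of others) = 11.6 - 8.6 = 3
min_reach = max(0, 8.6 - 3) = max(0, 5.6) = 5.6

Answer: 5.6000 11.6000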